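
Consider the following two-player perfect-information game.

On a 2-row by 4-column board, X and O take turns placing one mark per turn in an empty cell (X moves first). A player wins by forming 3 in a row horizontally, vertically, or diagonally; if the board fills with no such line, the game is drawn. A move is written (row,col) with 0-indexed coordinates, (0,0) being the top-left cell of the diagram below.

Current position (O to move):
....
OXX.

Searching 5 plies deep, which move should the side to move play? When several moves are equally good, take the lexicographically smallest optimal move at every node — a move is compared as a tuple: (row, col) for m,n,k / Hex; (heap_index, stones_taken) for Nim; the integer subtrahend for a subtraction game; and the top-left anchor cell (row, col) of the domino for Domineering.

p1 O@[..../OXX.]: (0,0)[O.../OXX.]-1 (0,1)[.O../OXX.]-1 (0,2)[..O./OXX.]-1 (0,3)[...O/OXX.]-1 (1,3)[..../OXXO]+0*
p2 X@[..../OXXO]: (0,0)[X.../OXXO]+0* (0,1)[.X../OXXO]+0 (0,2)[..X./OXXO]+0 (0,3)[...X/OXXO]+0
p3 O@[X.../OXXO]: (0,1)[XO../OXXO]+0* (0,2)[X.O./OXXO]+0 (0,3)[X..O/OXXO]+0
p4 X@[XO../OXXO]: (0,2)[XOX./OXXO]+0* (0,3)[XO.X/OXXO]+0
p5 O@[XOX./OXXO]: (0,3)[XOXO/OXXO]+0*
p6 X@[XOXO/OXXO] terminal +0; root [..../OXX.] d5

O's best at [..../OXX.]: (1,3)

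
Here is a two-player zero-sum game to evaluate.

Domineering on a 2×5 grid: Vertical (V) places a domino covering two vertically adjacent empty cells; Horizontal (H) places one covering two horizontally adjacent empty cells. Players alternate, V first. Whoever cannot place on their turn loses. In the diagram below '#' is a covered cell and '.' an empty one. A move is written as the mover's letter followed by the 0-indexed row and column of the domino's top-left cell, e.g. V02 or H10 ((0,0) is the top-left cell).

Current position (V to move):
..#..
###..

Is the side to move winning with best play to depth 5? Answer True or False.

[..#../###..] V move#1: V03:+1/..##./####.*, V04:+1/..#.#/###.#
[..##./####.] H move#2: H00:-1/####./####.*
[####./####.] V move#3: V04:+1/#####/#####*
[#####/#####] end (terminal -1, H#4); searched ..#../###.. to 5

V winning at [..#../###..]: True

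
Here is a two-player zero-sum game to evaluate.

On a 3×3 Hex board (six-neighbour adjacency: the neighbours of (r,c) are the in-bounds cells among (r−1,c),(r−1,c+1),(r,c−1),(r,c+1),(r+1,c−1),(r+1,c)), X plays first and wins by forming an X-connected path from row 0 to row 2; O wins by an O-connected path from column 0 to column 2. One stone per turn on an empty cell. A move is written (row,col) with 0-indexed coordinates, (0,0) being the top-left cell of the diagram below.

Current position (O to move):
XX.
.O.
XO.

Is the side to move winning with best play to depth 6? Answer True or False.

O winning at [XX./.O./XO.]: True

[XX./.O./XO.] O move#1: (0,2):-1/XXO/.O./XO., (1,0):+1/XX./OO./XO.*, (1,2):-1/XX./.OO/XO., (2,2):-1/XX./.O./XOO
[XX./OO./XO.] X move#2: (0,2):-1/XXX/OO./XO.*, (1,2):-1/XX./OOX/XO., (2,2):-1/XX./OO./XOX
[XXX/OO./XO.] O move#3: (1,2):+1/XXX/OOO/XO.*, (2,2):+1/XXX/OO./XOO
[XXX/OOO/XO.] end (terminal -1, X#4); searched XX./.O./XO. to 6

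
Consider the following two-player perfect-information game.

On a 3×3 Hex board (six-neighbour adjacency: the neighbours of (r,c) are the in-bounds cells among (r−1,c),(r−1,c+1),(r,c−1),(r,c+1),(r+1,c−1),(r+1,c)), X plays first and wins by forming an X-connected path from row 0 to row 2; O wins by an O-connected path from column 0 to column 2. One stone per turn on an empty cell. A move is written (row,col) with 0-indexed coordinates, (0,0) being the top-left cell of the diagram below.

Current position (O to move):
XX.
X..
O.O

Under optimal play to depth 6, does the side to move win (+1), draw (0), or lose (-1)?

value(XX./X../O.O, O) = +1

[XX./X../O.O] O move#1: (0,2):+1/XXO/X../O.O*, (1,1):+1/XX./XO./O.O, (1,2):+1/XX./X.O/O.O, (2,1):+1/XX./X../OOO
[XXO/X../O.O] X move#2: (1,1):-1/XXO/XX./O.O*, (1,2):-1/XXO/X.X/O.O, (2,1):-1/XXO/X../OXO
[XXO/XX./O.O] O move#3: (1,2):-1/XXO/XXO/O.O, (2,1):+1/XXO/XX./OOO*
[XXO/XX./OOO] end (terminal -1, X#4); searched XX./X../O.O to 6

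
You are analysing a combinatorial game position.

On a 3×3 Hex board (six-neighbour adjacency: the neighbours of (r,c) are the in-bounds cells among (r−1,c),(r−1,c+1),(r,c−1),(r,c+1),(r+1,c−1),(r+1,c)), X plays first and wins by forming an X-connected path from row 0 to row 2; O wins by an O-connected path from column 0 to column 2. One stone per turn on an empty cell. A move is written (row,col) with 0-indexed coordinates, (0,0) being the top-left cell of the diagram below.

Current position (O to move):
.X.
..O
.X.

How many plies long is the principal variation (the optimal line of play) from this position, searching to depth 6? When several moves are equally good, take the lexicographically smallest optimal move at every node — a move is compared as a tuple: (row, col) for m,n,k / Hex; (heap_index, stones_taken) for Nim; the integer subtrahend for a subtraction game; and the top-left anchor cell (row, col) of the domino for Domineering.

PV length from [.X./..O/.X.]: 5 plies

ply 1, O at .X./..O/.X. | (0,0)=-1→OX./..O/.X.; (0,2)=-1→.XO/..O/.X.; (1,0)=-1→.X./O.O/.X.; (1,1)=+1→.X./.OO/.X.*; (2,0)=-1→.X./..O/OX.; (2,2)=-1→.X./..O/.XO
ply 2, X at .X./.OO/.X. | (0,0)=-1→XX./.OO/.X.*; (0,2)=-1→.XX/.OO/.X.; (1,0)=-1→.X./XOO/.X.; (2,0)=-1→.X./.OO/XX.; (2,2)=-1→.X./.OO/.XX
ply 3, O at XX./.OO/.X. | (0,2)=+1→XXO/.OO/.X.*; (1,0)=+1→XX./OOO/.X.; (2,0)=+1→XX./.OO/OX.; (2,2)=+1→XX./.OO/.XO
ply 4, X at XXO/.OO/.X. | (1,0)=-1→XXO/XOO/.X.*; (2,0)=-1→XXO/.OO/XX.; (2,2)=-1→XXO/.OO/.XX
ply 5, O at XXO/XOO/.X. | (2,0)=+1→XXO/XOO/OX.*; (2,2)=-1→XXO/XOO/.XO
ply 6: XXO/XOO/OX. is terminal -1 (X); from .X./..O/.X. depth 6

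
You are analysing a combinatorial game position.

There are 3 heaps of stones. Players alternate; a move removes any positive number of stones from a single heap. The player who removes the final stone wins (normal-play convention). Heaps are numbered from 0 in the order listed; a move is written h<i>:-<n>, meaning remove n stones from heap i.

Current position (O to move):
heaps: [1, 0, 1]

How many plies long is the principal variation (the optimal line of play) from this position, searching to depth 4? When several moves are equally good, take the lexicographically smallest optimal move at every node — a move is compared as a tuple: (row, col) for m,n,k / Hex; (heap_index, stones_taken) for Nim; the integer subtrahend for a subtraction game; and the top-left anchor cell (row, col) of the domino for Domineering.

[(1,0,1)] O move#1: h0:-1:-1/(0,0,1)*, h2:-1:-1/(1,0,0)
[(0,0,1)] X move#2: h2:-1:+1/(0,0,0)*
[(0,0,0)] end (terminal -1, O#3); searched (1,0,1) to 4

PV length from [(1,0,1)]: 2 plies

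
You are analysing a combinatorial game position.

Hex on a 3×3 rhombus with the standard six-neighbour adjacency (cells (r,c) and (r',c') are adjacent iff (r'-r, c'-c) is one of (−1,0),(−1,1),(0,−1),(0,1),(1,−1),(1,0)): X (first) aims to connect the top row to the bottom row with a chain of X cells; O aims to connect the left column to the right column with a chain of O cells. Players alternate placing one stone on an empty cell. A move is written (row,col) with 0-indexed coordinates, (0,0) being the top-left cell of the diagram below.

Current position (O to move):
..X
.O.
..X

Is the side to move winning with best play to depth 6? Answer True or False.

O winning at [..X/.O./..X]: True

[..X/.O./..X] O move#1: (0,0):-1/O.X/.O./..X, (0,1):-1/.OX/.O./..X, (1,0):-1/..X/OO./..X, (1,2):+1/..X/.OO/..X*, (2,0):-1/..X/.O./O.X, (2,1):-1/..X/.O./.OX
[..X/.OO/..X] X move#2: (0,0):-1/X.X/.OO/..X*, (0,1):-1/.XX/.OO/..X, (1,0):-1/..X/XOO/..X, (2,0):-1/..X/.OO/X.X, (2,1):-1/..X/.OO/.XX
[X.X/.OO/..X] O move#3: (0,1):+1/XOX/.OO/..X*, (1,0):+1/X.X/OOO/..X, (2,0):+1/X.X/.OO/O.X, (2,1):+1/X.X/.OO/.OX
[XOX/.OO/..X] X move#4: (1,0):-1/XOX/XOO/..X*, (2,0):-1/XOX/.OO/X.X, (2,1):-1/XOX/.OO/.XX
[XOX/XOO/..X] O move#5: (2,0):+1/XOX/XOO/O.X*, (2,1):-1/XOX/XOO/.OX
[XOX/XOO/O.X] end (terminal -1, X#6); searched ..X/.O./..X to 6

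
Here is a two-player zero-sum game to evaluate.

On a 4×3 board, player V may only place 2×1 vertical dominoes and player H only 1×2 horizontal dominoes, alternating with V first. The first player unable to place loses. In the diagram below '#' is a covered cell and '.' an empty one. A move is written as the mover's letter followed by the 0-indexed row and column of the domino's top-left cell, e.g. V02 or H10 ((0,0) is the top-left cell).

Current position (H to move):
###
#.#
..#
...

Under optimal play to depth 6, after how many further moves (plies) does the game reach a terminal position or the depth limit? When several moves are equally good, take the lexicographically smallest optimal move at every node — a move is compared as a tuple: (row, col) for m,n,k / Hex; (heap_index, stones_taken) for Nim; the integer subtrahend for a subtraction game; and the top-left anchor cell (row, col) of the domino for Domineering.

p1 H@[###/#.#/..#/...]: H20[###/#.#/###/...]+1* H30[###/#.#/..#/##.]-1 H31[###/#.#/..#/.##]-1
p2 V@[###/#.#/###/...] terminal -1; root [###/#.#/..#/...] d6

PV length from [###/#.#/..#/...]: 1 ply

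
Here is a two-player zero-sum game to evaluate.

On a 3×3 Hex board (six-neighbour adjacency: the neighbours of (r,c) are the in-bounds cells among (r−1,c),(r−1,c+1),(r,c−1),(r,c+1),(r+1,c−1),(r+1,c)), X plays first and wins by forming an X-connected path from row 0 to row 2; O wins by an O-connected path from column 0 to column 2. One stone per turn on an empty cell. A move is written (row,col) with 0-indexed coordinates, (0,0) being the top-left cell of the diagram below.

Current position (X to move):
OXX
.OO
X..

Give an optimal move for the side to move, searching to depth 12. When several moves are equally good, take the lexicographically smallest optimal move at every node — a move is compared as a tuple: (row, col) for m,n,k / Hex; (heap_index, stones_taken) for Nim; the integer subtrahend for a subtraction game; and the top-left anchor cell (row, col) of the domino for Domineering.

X's best at [OXX/.OO/X..]: (1,0)

ply 1, X at OXX/.OO/X.. | (1,0)=+1→OXX/XOO/X..*; (2,1)=-1→OXX/.OO/XX.; (2,2)=-1→OXX/.OO/X.X
ply 2: OXX/XOO/X.. is terminal -1 (O); from OXX/.OO/X.. depth 12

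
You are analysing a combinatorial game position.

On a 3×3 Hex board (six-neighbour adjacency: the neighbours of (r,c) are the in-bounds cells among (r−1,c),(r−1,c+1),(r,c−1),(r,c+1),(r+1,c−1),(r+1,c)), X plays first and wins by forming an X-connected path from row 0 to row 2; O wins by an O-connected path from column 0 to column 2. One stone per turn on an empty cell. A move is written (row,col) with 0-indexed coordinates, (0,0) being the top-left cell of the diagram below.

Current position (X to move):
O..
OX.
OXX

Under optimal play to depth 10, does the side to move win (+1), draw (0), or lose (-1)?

value(O../OX./OXX, X) = +1

ply 1, X at O../OX./OXX | (0,1)=+1→OX./OX./OXX*; (0,2)=+1→O.X/OX./OXX; (1,2)=+1→O../OXX/OXX
ply 2: OX./OX./OXX is terminal -1 (O); from O../OX./OXX depth 10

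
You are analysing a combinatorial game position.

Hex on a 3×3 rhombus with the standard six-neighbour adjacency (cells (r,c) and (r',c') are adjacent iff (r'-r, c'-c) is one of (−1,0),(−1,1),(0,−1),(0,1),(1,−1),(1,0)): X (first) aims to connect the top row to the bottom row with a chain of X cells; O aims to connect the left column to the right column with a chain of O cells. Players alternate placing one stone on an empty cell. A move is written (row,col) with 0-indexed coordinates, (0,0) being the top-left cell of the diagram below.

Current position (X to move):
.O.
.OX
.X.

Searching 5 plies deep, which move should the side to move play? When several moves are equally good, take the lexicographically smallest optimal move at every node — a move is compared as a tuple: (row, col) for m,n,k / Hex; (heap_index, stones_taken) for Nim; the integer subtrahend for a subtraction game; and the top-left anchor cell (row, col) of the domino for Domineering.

X's best at [.O./.OX/.X.]: (0,2)

p1 X@[.O./.OX/.X.]: (0,0)[XO./.OX/.X.]-1 (0,2)[.OX/.OX/.X.]+1* (1,0)[.O./XOX/.X.]-1 (2,0)[.O./.OX/XX.]-1 (2,2)[.O./.OX/.XX]-1
p2 O@[.OX/.OX/.X.] terminal -1; root [.O./.OX/.X.] d5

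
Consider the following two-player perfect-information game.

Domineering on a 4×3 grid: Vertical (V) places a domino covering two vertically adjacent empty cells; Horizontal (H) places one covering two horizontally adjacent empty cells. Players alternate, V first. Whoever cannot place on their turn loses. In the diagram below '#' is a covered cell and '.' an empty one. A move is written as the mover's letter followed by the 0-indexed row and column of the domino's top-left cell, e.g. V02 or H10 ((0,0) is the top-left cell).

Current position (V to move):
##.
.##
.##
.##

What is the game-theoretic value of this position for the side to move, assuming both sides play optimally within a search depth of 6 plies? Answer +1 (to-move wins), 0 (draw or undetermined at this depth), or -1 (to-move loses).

[##./.##/.##/.##] V move#1: V10:+1/##./###/###/.##*, V20:+1/##./.##/###/###
[##./###/###/.##] end (terminal -1, H#2); searched ##./.##/.##/.## to 6

value(##./.##/.##/.##, V) = +1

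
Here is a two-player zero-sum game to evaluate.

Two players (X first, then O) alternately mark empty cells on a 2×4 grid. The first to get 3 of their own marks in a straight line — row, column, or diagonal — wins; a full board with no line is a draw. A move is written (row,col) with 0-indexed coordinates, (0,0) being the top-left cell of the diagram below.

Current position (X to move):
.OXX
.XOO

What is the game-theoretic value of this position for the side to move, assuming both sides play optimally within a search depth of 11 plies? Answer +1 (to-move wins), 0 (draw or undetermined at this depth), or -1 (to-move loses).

p1 X@[.OXX/.XOO]: (0,0)[XOXX/.XOO]+0* (1,0)[.OXX/XXOO]+0
p2 O@[XOXX/.XOO]: (1,0)[XOXX/OXOO]+0*
p3 X@[XOXX/OXOO] terminal +0; root [.OXX/.XOO] d11

value(.OXX/.XOO, X) = 0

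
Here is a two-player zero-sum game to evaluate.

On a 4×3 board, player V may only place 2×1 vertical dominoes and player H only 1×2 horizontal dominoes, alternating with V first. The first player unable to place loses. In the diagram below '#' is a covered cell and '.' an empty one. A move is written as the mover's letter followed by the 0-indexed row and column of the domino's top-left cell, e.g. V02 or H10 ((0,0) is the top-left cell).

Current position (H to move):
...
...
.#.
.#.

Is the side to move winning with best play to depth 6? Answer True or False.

p1 H@[.../.../.#./.#.]: H00[##./.../.#./.#.]-1* H01[.##/.../.#./.#.]-1 H10[.../##./.#./.#.]-1 H11[.../.##/.#./.#.]-1
p2 V@[##./.../.#./.#.]: V02[###/..#/.#./.#.]+1* V10[##./#../##./.#.]+1 V12[##./..#/.##/.#.]+1 V20[##./.../##./##.]+1 V22[##./.../.##/.##]+1
p3 H@[###/..#/.#./.#.]: H10[###/###/.#./.#.]-1*
p4 V@[###/###/.#./.#.]: V20[###/###/##./##.]+1* V22[###/###/.##/.##]+1
p5 H@[###/###/##./##.] terminal -1; root [.../.../.#./.#.] d6

H winning at [.../.../.#./.#.]: False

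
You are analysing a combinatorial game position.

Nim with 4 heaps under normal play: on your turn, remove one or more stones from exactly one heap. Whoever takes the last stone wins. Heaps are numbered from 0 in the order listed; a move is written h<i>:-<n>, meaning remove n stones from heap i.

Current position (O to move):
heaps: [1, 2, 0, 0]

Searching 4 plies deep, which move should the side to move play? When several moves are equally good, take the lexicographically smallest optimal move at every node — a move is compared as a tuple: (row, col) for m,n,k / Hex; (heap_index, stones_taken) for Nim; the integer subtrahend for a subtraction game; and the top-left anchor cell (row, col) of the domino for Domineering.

p1 O@[(1,2,0,0)]: h0:-1[(0,2,0,0)]-1 h1:-1[(1,1,0,0)]+1* h1:-2[(1,0,0,0)]-1
p2 X@[(1,1,0,0)]: h0:-1[(0,1,0,0)]-1* h1:-1[(1,0,0,0)]-1
p3 O@[(0,1,0,0)]: h1:-1[(0,0,0,0)]+1*
p4 X@[(0,0,0,0)] terminal -1; root [(1,2,0,0)] d4

O's best at [(1,2,0,0)]: h1:-1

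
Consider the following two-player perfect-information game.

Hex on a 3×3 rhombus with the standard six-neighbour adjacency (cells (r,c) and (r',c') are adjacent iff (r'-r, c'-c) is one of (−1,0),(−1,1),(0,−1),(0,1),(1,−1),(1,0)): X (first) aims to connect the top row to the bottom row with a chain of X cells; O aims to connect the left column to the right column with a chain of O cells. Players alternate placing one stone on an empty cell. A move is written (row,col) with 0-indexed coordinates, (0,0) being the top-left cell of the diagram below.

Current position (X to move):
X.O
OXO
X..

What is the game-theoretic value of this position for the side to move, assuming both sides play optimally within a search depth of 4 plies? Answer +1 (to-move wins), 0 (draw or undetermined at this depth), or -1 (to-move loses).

[X.O/OXO/X..] X move#1: (0,1):+1/XXO/OXO/X..*, (2,1):-1/X.O/OXO/XX., (2,2):-1/X.O/OXO/X.X
[XXO/OXO/X..] end (terminal -1, O#2); searched X.O/OXO/X.. to 4

value(X.O/OXO/X.., X) = +1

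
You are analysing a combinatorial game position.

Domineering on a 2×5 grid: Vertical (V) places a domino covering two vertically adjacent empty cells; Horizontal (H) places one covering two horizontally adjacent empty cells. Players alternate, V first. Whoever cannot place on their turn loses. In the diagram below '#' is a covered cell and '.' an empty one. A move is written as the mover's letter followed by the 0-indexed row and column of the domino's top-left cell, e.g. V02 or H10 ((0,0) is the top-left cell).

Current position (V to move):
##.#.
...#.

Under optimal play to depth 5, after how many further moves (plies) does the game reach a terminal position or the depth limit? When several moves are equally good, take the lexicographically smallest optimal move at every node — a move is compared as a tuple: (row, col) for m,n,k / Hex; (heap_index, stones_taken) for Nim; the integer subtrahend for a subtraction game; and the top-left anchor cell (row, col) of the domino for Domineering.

ply 1, V at ##.#./...#. | V02=+1→####./..##.*; V04=-1→##.##/...##
ply 2, H at ####./..##. | H10=-1→####./####.*
ply 3, V at ####./####. | V04=+1→#####/#####*
ply 4: #####/##### is terminal -1 (H); from ##.#./...#. depth 5

PV length from [##.#./...#.]: 3 plies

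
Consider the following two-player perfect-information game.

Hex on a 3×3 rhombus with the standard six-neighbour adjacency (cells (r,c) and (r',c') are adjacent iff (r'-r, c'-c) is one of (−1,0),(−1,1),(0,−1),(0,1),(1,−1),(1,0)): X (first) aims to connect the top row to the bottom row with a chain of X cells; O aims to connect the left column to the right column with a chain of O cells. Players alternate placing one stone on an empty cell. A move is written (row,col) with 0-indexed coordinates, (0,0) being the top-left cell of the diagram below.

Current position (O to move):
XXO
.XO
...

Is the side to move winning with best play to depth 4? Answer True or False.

O winning at [XXO/.XO/...]: False

p1 O@[XXO/.XO/...]: (1,0)[XXO/OXO/...]-1* (2,0)[XXO/.XO/O..]-1 (2,1)[XXO/.XO/.O.]-1 (2,2)[XXO/.XO/..O]-1
p2 X@[XXO/OXO/...]: (2,0)[XXO/OXO/X..]+1* (2,1)[XXO/OXO/.X.]+1 (2,2)[XXO/OXO/..X]+1
p3 O@[XXO/OXO/X..] terminal -1; root [XXO/.XO/...] d4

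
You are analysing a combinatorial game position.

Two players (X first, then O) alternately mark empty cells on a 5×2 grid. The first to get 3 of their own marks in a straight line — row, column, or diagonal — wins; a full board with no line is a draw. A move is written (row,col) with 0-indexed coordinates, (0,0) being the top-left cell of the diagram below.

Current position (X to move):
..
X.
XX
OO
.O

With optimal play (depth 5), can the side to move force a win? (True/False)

p1 X@[../X./XX/OO/.O]: (0,0)[X./X./XX/OO/.O]+1* (0,1)[.X/X./XX/OO/.O]+1 (1,1)[../XX/XX/OO/.O]+1 (4,0)[../X./XX/OO/XO]+0
p2 O@[X./X./XX/OO/.O] terminal -1; root [../X./XX/OO/.O] d5

X winning at [../X./XX/OO/.O]: True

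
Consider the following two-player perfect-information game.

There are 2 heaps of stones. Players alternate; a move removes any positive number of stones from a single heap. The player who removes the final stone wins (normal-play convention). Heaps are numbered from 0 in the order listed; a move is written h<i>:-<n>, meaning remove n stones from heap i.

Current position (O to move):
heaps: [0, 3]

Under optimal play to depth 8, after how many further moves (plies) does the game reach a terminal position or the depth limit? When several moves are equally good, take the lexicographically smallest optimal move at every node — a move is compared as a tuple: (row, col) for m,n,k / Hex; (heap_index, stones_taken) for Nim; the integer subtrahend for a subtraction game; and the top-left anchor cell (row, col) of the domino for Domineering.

PV length from [(0,3)]: 1 ply

[(0,3)] O move#1: h1:-1:-1/(0,2), h1:-2:-1/(0,1), h1:-3:+1/(0,0)*
[(0,0)] end (terminal -1, X#2); searched (0,3) to 8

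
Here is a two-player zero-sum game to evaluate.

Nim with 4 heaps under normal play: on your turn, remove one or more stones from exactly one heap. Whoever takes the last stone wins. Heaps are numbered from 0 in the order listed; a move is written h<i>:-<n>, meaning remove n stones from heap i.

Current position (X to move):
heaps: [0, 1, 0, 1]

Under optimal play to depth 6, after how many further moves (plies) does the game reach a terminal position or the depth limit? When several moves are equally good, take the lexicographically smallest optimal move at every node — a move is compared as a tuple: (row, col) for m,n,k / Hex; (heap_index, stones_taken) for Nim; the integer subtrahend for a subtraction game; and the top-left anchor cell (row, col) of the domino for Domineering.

PV length from [(0,1,0,1)]: 2 plies

ply 1, X at (0,1,0,1) | h1:-1=-1→(0,0,0,1)*; h3:-1=-1→(0,1,0,0)
ply 2, O at (0,0,0,1) | h3:-1=+1→(0,0,0,0)*
ply 3: (0,0,0,0) is terminal -1 (X); from (0,1,0,1) depth 6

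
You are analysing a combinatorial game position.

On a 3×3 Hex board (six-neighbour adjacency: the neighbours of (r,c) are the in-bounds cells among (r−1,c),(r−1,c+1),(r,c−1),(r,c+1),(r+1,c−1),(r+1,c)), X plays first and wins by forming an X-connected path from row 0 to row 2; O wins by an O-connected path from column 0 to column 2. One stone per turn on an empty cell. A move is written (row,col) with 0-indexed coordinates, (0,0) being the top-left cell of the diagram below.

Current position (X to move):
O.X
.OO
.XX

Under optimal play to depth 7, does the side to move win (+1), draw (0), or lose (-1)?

p1 X@[O.X/.OO/.XX]: (0,1)[OXX/.OO/.XX]-1* (1,0)[O.X/XOO/.XX]-1 (2,0)[O.X/.OO/XXX]-1
p2 O@[OXX/.OO/.XX]: (1,0)[OXX/OOO/.XX]+1* (2,0)[OXX/.OO/OXX]+1
p3 X@[OXX/OOO/.XX] terminal -1; root [O.X/.OO/.XX] d7

value(O.X/.OO/.XX, X) = -1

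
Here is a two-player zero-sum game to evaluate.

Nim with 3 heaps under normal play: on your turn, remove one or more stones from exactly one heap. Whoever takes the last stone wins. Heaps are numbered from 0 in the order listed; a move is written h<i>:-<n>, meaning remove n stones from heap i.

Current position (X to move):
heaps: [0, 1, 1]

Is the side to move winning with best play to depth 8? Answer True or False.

p1 X@[(0,1,1)]: h1:-1[(0,0,1)]-1* h2:-1[(0,1,0)]-1
p2 O@[(0,0,1)]: h2:-1[(0,0,0)]+1*
p3 X@[(0,0,0)] terminal -1; root [(0,1,1)] d8

X winning at [(0,1,1)]: False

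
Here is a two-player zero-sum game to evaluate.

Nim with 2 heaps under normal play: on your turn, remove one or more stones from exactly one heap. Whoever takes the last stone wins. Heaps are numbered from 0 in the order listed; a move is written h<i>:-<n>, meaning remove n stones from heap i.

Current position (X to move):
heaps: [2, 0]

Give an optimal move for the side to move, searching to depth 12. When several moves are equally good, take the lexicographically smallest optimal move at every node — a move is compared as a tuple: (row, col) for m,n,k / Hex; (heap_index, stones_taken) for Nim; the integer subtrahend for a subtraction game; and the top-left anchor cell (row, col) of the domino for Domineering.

X's best at [(2,0)]: h0:-2

[(2,0)] X move#1: h0:-1:-1/(1,0), h0:-2:+1/(0,0)*
[(0,0)] end (terminal -1, O#2); searched (2,0) to 12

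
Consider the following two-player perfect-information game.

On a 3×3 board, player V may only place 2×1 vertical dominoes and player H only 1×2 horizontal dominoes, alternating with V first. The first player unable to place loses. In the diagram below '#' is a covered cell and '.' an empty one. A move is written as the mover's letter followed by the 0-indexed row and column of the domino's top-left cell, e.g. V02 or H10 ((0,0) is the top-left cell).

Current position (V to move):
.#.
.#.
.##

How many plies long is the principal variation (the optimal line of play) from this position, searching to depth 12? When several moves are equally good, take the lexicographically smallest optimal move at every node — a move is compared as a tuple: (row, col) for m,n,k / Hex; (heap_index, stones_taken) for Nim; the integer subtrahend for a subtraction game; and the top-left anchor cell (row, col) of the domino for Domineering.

PV length from [.#./.#./.##]: 1 ply

[.#./.#./.##] V move#1: V00:+1/##./##./.##*, V02:+1/.##/.##/.##, V10:+1/.#./##./###
[##./##./.##] end (terminal -1, H#2); searched .#./.#./.## to 12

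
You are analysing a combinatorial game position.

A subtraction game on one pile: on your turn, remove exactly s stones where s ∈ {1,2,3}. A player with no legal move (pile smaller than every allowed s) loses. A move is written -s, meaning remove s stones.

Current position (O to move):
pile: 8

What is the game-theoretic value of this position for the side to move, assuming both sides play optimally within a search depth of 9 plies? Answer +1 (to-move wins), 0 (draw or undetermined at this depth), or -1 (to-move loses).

p1 O@[8]: -1[7]-1* -2[6]-1 -3[5]-1
p2 X@[7]: -1[6]-1 -2[5]-1 -3[4]+1*
p3 O@[4]: -1[3]-1* -2[2]-1 -3[1]-1
p4 X@[3]: -1[2]-1 -2[1]-1 -3[0]+1*
p5 O@[0] terminal -1; root [8] d9

value(8, O) = -1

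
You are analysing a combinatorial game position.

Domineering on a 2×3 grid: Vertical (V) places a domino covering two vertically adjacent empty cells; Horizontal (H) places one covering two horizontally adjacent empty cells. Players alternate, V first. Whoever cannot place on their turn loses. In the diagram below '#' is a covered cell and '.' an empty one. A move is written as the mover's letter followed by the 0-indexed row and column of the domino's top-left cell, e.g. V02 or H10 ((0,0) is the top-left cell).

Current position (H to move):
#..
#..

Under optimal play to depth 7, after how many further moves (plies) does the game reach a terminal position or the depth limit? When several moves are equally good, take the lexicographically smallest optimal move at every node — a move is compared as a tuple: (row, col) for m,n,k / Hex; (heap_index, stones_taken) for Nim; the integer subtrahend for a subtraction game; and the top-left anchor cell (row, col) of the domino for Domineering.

PV length from [#../#..]: 1 ply

ply 1, H at #../#.. | H01=+1→###/#..*; H11=+1→#../###
ply 2: ###/#.. is terminal -1 (V); from #../#.. depth 7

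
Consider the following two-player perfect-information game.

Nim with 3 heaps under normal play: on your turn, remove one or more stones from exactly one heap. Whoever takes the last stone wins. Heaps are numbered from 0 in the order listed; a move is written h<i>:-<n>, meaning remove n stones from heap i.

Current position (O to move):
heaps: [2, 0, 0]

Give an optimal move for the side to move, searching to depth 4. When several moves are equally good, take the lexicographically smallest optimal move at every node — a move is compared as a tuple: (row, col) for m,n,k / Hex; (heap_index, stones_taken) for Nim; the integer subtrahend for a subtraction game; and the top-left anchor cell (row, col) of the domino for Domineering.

[(2,0,0)] O move#1: h0:-1:-1/(1,0,0), h0:-2:+1/(0,0,0)*
[(0,0,0)] end (terminal -1, X#2); searched (2,0,0) to 4

O's best at [(2,0,0)]: h0:-2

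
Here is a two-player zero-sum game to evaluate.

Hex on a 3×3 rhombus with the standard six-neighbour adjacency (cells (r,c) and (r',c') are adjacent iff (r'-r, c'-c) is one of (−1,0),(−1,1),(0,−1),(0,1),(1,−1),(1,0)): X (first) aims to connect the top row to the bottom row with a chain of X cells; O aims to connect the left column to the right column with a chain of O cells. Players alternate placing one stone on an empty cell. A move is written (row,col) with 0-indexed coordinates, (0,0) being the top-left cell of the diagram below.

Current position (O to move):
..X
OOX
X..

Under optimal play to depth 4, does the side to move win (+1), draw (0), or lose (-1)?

value(..X/OOX/X.., O) = -1

[..X/OOX/X..] O move#1: (0,0):-1/O.X/OOX/X..*, (0,1):-1/.OX/OOX/X.., (2,1):-1/..X/OOX/XO., (2,2):-1/..X/OOX/X.O
[O.X/OOX/X..] X move#2: (0,1):+1/OXX/OOX/X..*, (2,1):+1/O.X/OOX/XX., (2,2):+1/O.X/OOX/X.X
[OXX/OOX/X..] O move#3: (2,1):-1/OXX/OOX/XO.*, (2,2):-1/OXX/OOX/X.O
[OXX/OOX/XO.] X move#4: (2,2):+1/OXX/OOX/XOX*
[OXX/OOX/XOX] end (terminal -1, O#5); searched ..X/OOX/X.. to 4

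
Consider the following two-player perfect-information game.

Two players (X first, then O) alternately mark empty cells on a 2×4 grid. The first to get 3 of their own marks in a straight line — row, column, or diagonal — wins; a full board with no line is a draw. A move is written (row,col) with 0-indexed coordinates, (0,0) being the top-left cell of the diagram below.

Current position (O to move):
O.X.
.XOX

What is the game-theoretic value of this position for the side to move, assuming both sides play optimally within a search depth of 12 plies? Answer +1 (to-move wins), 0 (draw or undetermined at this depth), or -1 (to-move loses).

value(O.X./.XOX, O) = 0

ply 1, O at O.X./.XOX | (0,1)=+0→OOX./.XOX*; (0,3)=+0→O.XO/.XOX; (1,0)=+0→O.X./OXOX
ply 2, X at OOX./.XOX | (0,3)=+0→OOXX/.XOX*; (1,0)=+0→OOX./XXOX
ply 3, O at OOXX/.XOX | (1,0)=+0→OOXX/OXOX*
ply 4: OOXX/OXOX is terminal +0 (X); from O.X./.XOX depth 12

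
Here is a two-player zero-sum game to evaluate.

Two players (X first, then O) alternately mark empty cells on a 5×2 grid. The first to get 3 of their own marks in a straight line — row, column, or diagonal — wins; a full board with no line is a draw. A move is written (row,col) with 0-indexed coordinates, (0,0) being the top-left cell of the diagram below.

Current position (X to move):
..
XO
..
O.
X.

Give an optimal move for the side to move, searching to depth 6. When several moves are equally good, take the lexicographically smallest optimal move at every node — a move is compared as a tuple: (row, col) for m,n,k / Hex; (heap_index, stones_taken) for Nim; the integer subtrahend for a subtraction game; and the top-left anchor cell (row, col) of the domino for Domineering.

X's best at [../XO/../O./X.]: (0,0)

[../XO/../O./X.] X move#1: (0,0):+0/X./XO/../O./X.*, (0,1):+0/.X/XO/../O./X., (2,0):+0/../XO/X./O./X., (2,1):+0/../XO/.X/O./X., (3,1):+0/../XO/../OX/X., (4,1):-1/../XO/../O./XX
[X./XO/../O./X.] O move#2: (0,1):-1/XO/XO/../O./X., (2,0):+0/X./XO/O./O./X.*, (2,1):-1/X./XO/.O/O./X., (3,1):-1/X./XO/../OO/X., (4,1):-1/X./XO/../O./XO
[X./XO/O./O./X.] X move#3: (0,1):+0/XX/XO/O./O./X.*, (2,1):+0/X./XO/OX/O./X., (3,1):+0/X./XO/O./OX/X., (4,1):-1/X./XO/O./O./XX
[XX/XO/O./O./X.] O move#4: (2,1):+0/XX/XO/OO/O./X.*, (3,1):+0/XX/XO/O./OO/X., (4,1):+0/XX/XO/O./O./XO
[XX/XO/OO/O./X.] X move#5: (3,1):+0/XX/XO/OO/OX/X.*, (4,1):-1/XX/XO/OO/O./XX
[XX/XO/OO/OX/X.] O move#6: (4,1):+0/XX/XO/OO/OX/XO*
[XX/XO/OO/OX/XO] end (terminal +0, X#7); searched ../XO/../O./X. to 6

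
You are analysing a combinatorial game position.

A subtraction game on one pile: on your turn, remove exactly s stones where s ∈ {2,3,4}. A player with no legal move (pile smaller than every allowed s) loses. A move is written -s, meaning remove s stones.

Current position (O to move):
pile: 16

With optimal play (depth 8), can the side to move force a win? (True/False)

[16] O move#1: -2:-1/14, -3:+1/13*, -4:+1/12
[13] X move#2: -2:-1/11*, -3:-1/10, -4:-1/9
[11] O move#3: -2:-1/9, -3:-1/8, -4:+1/7*
[7] X move#4: -2:-1/5*, -3:-1/4, -4:-1/3
[5] O move#5: -2:-1/3, -3:-1/2, -4:+1/1*
[1] end (terminal -1, X#6); searched 16 to 8

O winning at [16]: True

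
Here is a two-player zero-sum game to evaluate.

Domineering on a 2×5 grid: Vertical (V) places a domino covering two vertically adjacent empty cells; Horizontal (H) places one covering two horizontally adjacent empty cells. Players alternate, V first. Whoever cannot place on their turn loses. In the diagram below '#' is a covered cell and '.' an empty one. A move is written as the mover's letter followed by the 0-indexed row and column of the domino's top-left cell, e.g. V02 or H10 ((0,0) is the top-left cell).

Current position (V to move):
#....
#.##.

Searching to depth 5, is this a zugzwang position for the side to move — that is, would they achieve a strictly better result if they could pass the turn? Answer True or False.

[#..../#.##.] V move#1: V01:-1/##.../####.*, V04:-1/#...#/#.###
[##.../####.] H move#2: H02:-1/####./####., H03:+1/##.##/####.*
[##.##/####.] end (terminal -1, V#3); searched #..../#.##. to 5
pass branch (H moves first from the same position):
  | [#..../#.##.] H move#1: H01:-1/###../#.##.*, H02:-1/#.##./#.##., H03:-1/#..##/#.##.
  | [###../#.##.] V move#2: V04:+1/###.#/#.###*
  | [###.#/#.###] end (terminal -1, H#3); searched #..../#.##. to 5
V moving scores -1; V passing scores +1

zugzwang(#..../#.##., V) = True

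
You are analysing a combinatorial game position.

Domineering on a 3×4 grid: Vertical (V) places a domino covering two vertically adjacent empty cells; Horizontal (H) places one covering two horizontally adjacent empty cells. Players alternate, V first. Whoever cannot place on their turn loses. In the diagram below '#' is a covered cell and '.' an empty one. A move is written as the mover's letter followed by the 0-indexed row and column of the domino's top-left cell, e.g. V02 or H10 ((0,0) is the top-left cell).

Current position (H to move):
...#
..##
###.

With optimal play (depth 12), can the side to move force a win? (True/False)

[...#/..##/###.] H move#1: H00:+1/##.#/..##/###.*, H01:-1/.###/..##/###., H10:+1/...#/####/###.
[##.#/..##/###.] end (terminal -1, V#2); searched ...#/..##/###. to 12

H winning at [...#/..##/###.]: True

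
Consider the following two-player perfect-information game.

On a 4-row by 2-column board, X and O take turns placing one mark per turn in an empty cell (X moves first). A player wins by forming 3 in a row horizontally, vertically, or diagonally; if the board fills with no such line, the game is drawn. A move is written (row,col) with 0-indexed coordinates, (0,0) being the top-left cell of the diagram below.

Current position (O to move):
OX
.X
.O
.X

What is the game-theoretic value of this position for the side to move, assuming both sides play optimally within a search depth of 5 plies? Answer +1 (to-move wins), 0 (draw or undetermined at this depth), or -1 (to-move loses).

ply 1, O at OX/.X/.O/.X | (1,0)=+0→OX/OX/.O/.X*; (2,0)=+0→OX/.X/OO/.X; (3,0)=+0→OX/.X/.O/OX
ply 2, X at OX/OX/.O/.X | (2,0)=+0→OX/OX/XO/.X*; (3,0)=-1→OX/OX/.O/XX
ply 3, O at OX/OX/XO/.X | (3,0)=+0→OX/OX/XO/OX*
ply 4: OX/OX/XO/OX is terminal +0 (X); from OX/.X/.O/.X depth 5

value(OX/.X/.O/.X, O) = 0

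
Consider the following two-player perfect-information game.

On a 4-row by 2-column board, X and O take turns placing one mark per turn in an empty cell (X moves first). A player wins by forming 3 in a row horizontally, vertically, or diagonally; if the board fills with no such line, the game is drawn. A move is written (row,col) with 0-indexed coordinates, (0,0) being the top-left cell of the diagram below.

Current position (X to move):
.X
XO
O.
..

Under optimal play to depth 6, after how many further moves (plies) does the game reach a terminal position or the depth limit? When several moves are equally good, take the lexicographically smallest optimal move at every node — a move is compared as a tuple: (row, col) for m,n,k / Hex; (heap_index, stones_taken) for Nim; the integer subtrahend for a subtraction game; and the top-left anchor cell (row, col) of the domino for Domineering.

PV length from [.X/XO/O./..]: 4 plies

p1 X@[.X/XO/O./..]: (0,0)[XX/XO/O./..]+0* (2,1)[.X/XO/OX/..]+0 (3,0)[.X/XO/O./X.]+0 (3,1)[.X/XO/O./.X]+0
p2 O@[XX/XO/O./..]: (2,1)[XX/XO/OO/..]+0* (3,0)[XX/XO/O./O.]+0 (3,1)[XX/XO/O./.O]+0
p3 X@[XX/XO/OO/..]: (3,0)[XX/XO/OO/X.]-1 (3,1)[XX/XO/OO/.X]+0*
p4 O@[XX/XO/OO/.X]: (3,0)[XX/XO/OO/OX]+0*
p5 X@[XX/XO/OO/OX] terminal +0; root [.X/XO/O./..] d6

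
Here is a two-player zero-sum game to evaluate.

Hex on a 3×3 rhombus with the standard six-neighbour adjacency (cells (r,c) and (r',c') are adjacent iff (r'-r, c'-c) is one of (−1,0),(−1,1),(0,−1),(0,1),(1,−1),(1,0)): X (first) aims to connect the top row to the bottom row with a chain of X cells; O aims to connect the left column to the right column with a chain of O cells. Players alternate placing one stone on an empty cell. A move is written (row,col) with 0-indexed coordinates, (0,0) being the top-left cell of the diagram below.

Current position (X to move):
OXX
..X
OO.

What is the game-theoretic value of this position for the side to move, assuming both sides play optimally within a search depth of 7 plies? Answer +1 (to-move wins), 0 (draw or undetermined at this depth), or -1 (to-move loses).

[OXX/..X/OO.] X move#1: (1,0):-1/OXX/X.X/OO., (1,1):-1/OXX/.XX/OO., (2,2):+1/OXX/..X/OOX*
[OXX/..X/OOX] end (terminal -1, O#2); searched OXX/..X/OO. to 7

value(OXX/..X/OO., X) = +1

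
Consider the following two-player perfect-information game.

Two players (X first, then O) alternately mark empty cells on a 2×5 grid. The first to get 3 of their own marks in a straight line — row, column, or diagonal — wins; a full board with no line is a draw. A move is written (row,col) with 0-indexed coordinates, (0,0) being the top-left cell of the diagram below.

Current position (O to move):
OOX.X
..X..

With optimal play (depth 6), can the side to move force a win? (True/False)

p1 O@[OOX.X/..X..]: (0,3)[OOXOX/..X..]-1* (1,0)[OOX.X/O.X..]-1 (1,1)[OOX.X/.OX..]-1 (1,3)[OOX.X/..XO.]-1 (1,4)[OOX.X/..X.O]-1
p2 X@[OOXOX/..X..]: (1,0)[OOXOX/X.X..]+0 (1,1)[OOXOX/.XX..]+1* (1,3)[OOXOX/..XX.]+1 (1,4)[OOXOX/..X.X]+0
p3 O@[OOXOX/.XX..]: (1,0)[OOXOX/OXX..]-1* (1,3)[OOXOX/.XXO.]-1 (1,4)[OOXOX/.XX.O]-1
p4 X@[OOXOX/OXX..]: (1,3)[OOXOX/OXXX.]+1* (1,4)[OOXOX/OXX.X]+0
p5 O@[OOXOX/OXXX.] terminal -1; root [OOX.X/..X..] d6

O winning at [OOX.X/..X..]: False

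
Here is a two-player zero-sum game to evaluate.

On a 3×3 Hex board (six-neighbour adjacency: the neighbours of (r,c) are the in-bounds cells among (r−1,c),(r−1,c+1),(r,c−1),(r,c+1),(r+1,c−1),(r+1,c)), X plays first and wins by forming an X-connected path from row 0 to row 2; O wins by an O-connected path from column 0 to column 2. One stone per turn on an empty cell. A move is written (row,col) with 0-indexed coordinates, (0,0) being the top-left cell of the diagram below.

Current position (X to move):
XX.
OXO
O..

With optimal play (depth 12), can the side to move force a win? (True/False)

[XX./OXO/O..] X move#1: (0,2):-1/XXX/OXO/O.., (2,1):+1/XX./OXO/OX.*, (2,2):-1/XX./OXO/O.X
[XX./OXO/OX.] end (terminal -1, O#2); searched XX./OXO/O.. to 12

X winning at [XX./OXO/O..]: True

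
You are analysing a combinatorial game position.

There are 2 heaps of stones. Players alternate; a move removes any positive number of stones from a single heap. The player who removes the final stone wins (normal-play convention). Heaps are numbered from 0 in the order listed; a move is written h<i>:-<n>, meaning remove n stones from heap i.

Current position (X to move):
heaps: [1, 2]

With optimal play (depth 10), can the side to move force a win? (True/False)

ply 1, X at (1,2) | h0:-1=-1→(0,2); h1:-1=+1→(1,1)*; h1:-2=-1→(1,0)
ply 2, O at (1,1) | h0:-1=-1→(0,1)*; h1:-1=-1→(1,0)
ply 3, X at (0,1) | h1:-1=+1→(0,0)*
ply 4: (0,0) is terminal -1 (O); from (1,2) depth 10

X winning at [(1,2)]: True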